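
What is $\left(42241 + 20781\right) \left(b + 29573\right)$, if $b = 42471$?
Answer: $4540356968$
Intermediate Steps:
$\left(42241 + 20781\right) \left(b + 29573\right) = \left(42241 + 20781\right) \left(42471 + 29573\right) = 63022 \cdot 72044 = 4540356968$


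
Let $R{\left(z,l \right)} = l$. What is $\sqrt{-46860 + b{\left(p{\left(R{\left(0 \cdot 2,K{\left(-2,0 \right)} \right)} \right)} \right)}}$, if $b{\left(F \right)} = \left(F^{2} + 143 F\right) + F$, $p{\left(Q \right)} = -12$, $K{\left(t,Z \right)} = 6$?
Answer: $2 i \sqrt{12111} \approx 220.1 i$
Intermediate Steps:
$b{\left(F \right)} = F^{2} + 144 F$
$\sqrt{-46860 + b{\left(p{\left(R{\left(0 \cdot 2,K{\left(-2,0 \right)} \right)} \right)} \right)}} = \sqrt{-46860 - 12 \left(144 - 12\right)} = \sqrt{-46860 - 1584} = \sqrt{-48444} = 2 i \sqrt{12111}$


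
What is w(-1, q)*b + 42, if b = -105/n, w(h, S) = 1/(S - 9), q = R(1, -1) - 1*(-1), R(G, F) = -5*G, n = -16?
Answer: 8631/208 ≈ 41.495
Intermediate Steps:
q = -4 (q = -5*1 - 1*(-1) = -5 + 1 = -4)
w(h, S) = 1/(-9 + S)
b = 105/16 (b = -105/(-16) = -105*(-1/16) = 105/16 ≈ 6.5625)
w(-1, q)*b + 42 = (105/16)/(-9 - 4) + 42 = (105/16)/(-13) + 42 = -1/13*105/16 + 42 = -105/208 + 42 = 8631/208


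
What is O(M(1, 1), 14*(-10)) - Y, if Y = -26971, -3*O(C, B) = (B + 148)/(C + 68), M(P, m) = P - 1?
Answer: 1375519/51 ≈ 26971.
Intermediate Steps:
M(P, m) = -1 + P
O(C, B) = -(148 + B)/(3*(68 + C)) (O(C, B) = -(B + 148)/(3*(C + 68)) = -(148 + B)/(3*(68 + C)))
O(M(1, 1), 14*(-10)) - Y = (-148 - 14*(-10))/(3*(68 + (-1 + 1))) - 1*(-26971) = (-148 - 1*(-140))/(3*(68 + 0)) + 26971 = (1/3)*(-148 + 140)/68 + 26971 = (1/3)*(1/68)*(-8) + 26971 = -2/51 + 26971 = 1375519/51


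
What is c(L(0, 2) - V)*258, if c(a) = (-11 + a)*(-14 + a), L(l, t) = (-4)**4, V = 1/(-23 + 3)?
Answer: 3060620589/200 ≈ 1.5303e+7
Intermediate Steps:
V = -1/20 (V = 1/(-20) = -1/20 ≈ -0.050000)
L(l, t) = 256
c(a) = (-14 + a)*(-11 + a)
c(L(0, 2) - V)*258 = (154 + (256 - 1*(-1/20))**2 - 25*(256 - 1*(-1/20)))*258 = (154 + (256 + 1/20)**2 - 25*(256 + 1/20))*258 = (154 + (5121/20)**2 - 25*5121/20)*258 = (154 + 26224641/400 - 25605/4)*258 = (23725741/400)*258 = 3060620589/200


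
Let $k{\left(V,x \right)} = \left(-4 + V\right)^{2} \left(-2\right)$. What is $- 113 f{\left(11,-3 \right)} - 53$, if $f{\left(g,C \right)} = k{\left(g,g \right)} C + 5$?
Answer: $-33840$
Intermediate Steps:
$k{\left(V,x \right)} = - 2 \left(-4 + V\right)^{2}$
$f{\left(g,C \right)} = 5 - 2 C \left(-4 + g\right)^{2}$ ($f{\left(g,C \right)} = - 2 \left(-4 + g\right)^{2} C + 5 = - 2 C \left(-4 + g\right)^{2} + 5 = 5 - 2 C \left(-4 + g\right)^{2}$)
$- 113 f{\left(11,-3 \right)} - 53 = - 113 \left(5 - - 6 \left(-4 + 11\right)^{2}\right) - 53 = - 113 \left(5 - - 6 \cdot 7^{2}\right) - 53 = - 113 \left(5 - \left(-6\right) 49\right) - 53 = - 113 \left(5 + 294\right) - 53 = \left(-113\right) 299 - 53 = -33787 - 53 = -33840$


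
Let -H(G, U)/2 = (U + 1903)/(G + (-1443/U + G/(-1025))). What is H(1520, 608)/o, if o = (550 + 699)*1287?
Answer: -69549120/33751749330871 ≈ -2.0606e-6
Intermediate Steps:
H(G, U) = -2*(1903 + U)/(-1443/U + 1024*G/1025) (H(G, U) = -2*(U + 1903)/(G + (-1443/U + G/(-1025))) = -2*(1903 + U)/(G + (-1443/U + G*(-1/1025))) = -2*(1903 + U)/(G + (-1443/U - G/1025)) = -2*(1903 + U)/(-1443/U + 1024*G/1025))
o = 1607463 (o = 1249*1287 = 1607463)
H(1520, 608)/o = -2050*608*(1903 + 608)/(-1479075 + 1024*1520*608)/1607463 = -2050*608*2511/(-1479075 + 946339840)*(1/1607463) = -2050*608*2511/944860765*(1/1607463) = -2050*608*1/944860765*2511*(1/1607463) = -625942080/188972153*1/1607463 = -69549120/33751749330871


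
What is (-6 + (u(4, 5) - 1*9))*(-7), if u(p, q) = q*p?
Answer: -35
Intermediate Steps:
u(p, q) = p*q
(-6 + (u(4, 5) - 1*9))*(-7) = (-6 + (4*5 - 1*9))*(-7) = (-6 + (20 - 9))*(-7) = (-6 + 11)*(-7) = 5*(-7) = -35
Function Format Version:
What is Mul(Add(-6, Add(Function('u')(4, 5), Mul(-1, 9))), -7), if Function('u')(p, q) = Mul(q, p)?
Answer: -35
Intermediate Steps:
Function('u')(p, q) = Mul(p, q)
Mul(Add(-6, Add(Function('u')(4, 5), Mul(-1, 9))), -7) = Mul(Add(-6, Add(Mul(4, 5), Mul(-1, 9))), -7) = Mul(Add(-6, Add(20, -9)), -7) = Mul(Add(-6, 11), -7) = Mul(5, -7) = -35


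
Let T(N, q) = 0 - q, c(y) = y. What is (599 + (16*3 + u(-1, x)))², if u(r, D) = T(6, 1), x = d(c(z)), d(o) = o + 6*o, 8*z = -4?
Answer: 417316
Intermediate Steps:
z = -½ (z = (⅛)*(-4) = -½ ≈ -0.50000)
T(N, q) = -q
d(o) = 7*o
x = -7/2 (x = 7*(-½) = -7/2 ≈ -3.5000)
u(r, D) = -1 (u(r, D) = -1*1 = -1)
(599 + (16*3 + u(-1, x)))² = (599 + (16*3 - 1))² = (599 + (48 - 1))² = (599 + 47)² = 646² = 417316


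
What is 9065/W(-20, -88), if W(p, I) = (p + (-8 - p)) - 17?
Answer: -1813/5 ≈ -362.60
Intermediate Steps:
W(p, I) = -25 (W(p, I) = -8 - 17 = -25)
9065/W(-20, -88) = 9065/(-25) = 9065*(-1/25) = -1813/5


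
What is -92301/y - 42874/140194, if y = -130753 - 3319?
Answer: 3595921733/9398044984 ≈ 0.38262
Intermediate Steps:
y = -134072
-92301/y - 42874/140194 = -92301/(-134072) - 42874/140194 = -92301*(-1/134072) - 42874*1/140194 = 92301/134072 - 21437/70097 = 3595921733/9398044984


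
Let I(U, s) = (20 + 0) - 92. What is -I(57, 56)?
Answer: 72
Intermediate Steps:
I(U, s) = -72 (I(U, s) = 20 - 92 = -72)
-I(57, 56) = -1*(-72) = 72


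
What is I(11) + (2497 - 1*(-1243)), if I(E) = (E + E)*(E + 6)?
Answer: 4114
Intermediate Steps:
I(E) = 2*E*(6 + E) (I(E) = (2*E)*(6 + E) = 2*E*(6 + E))
I(11) + (2497 - 1*(-1243)) = 2*11*(6 + 11) + (2497 - 1*(-1243)) = 2*11*17 + (2497 + 1243) = 374 + 3740 = 4114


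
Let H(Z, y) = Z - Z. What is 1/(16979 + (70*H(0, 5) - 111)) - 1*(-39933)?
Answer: 673589845/16868 ≈ 39933.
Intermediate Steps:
H(Z, y) = 0
1/(16979 + (70*H(0, 5) - 111)) - 1*(-39933) = 1/(16979 + (70*0 - 111)) - 1*(-39933) = 1/(16979 + (0 - 111)) + 39933 = 1/(16979 - 111) + 39933 = 1/16868 + 39933 = 673589845/16868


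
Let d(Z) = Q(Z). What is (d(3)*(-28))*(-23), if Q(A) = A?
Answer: 1932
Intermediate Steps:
d(Z) = Z
(d(3)*(-28))*(-23) = (3*(-28))*(-23) = -84*(-23) = 1932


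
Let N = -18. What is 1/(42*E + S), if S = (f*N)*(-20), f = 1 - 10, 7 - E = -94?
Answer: 1/1002 ≈ 0.00099800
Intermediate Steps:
E = 101 (E = 7 - 1*(-94) = 7 + 94 = 101)
f = -9
S = -3240 (S = -9*(-18)*(-20) = 162*(-20) = -3240)
1/(42*E + S) = 1/(42*101 - 3240) = 1/(4242 - 3240) = 1/1002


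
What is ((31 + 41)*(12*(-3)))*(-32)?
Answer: 82944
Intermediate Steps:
((31 + 41)*(12*(-3)))*(-32) = (72*(-36))*(-32) = -2592*(-32) = 82944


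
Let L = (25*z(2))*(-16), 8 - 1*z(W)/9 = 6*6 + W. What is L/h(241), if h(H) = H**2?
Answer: 108000/58081 ≈ 1.8595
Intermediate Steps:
z(W) = -252 - 9*W (z(W) = 72 - 9*(6*6 + W) = 72 - 9*(36 + W) = 72 + (-324 - 9*W) = -252 - 9*W)
L = 108000 (L = (25*(-252 - 9*2))*(-16) = (25*(-252 - 18))*(-16) = (25*(-270))*(-16) = -6750*(-16) = 108000)
L/h(241) = 108000/(241**2) = 108000/58081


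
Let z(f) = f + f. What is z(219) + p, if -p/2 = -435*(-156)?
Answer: -135282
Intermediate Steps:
z(f) = 2*f
p = -135720 (p = -(-870)*(-156) = -2*67860 = -135720)
z(219) + p = 2*219 - 135720 = 438 - 135720 = -135282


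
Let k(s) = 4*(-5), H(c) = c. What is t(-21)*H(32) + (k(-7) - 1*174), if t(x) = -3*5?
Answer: -674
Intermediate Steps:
t(x) = -15
k(s) = -20
t(-21)*H(32) + (k(-7) - 1*174) = -15*32 + (-20 - 1*174) = -480 + (-20 - 174) = -480 - 194 = -674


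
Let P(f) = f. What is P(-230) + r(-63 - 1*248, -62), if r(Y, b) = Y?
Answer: -541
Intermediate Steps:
P(-230) + r(-63 - 1*248, -62) = -230 + (-63 - 1*248) = -230 + (-63 - 248) = -230 - 311 = -541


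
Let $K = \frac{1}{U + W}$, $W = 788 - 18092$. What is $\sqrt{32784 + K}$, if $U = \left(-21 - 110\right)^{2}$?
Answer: $\frac{\sqrt{670399873}}{143} \approx 181.06$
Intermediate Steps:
$W = -17304$ ($W = 788 - 18092 = -17304$)
$U = 17161$ ($U = \left(-131\right)^{2} = 17161$)
$K = - \frac{1}{143}$ ($K = \frac{1}{17161 - 17304} = \frac{1}{-143} = - \frac{1}{143} \approx -0.006993$)
$\sqrt{32784 + K} = \sqrt{32784 - \frac{1}{143}} = \sqrt{\frac{4688111}{143}} = \frac{\sqrt{670399873}}{143}$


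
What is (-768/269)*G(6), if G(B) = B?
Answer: -4608/269 ≈ -17.130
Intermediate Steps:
(-768/269)*G(6) = -768/269*6 = -4608/269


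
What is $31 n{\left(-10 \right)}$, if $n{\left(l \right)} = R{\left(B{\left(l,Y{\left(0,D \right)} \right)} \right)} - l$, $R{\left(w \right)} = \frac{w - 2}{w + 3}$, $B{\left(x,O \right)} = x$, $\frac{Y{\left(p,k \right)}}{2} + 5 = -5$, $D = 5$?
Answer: $\frac{2542}{7} \approx 363.14$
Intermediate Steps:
$Y{\left(p,k \right)} = -20$ ($Y{\left(p,k \right)} = -10 + 2 \left(-5\right) = -10 - 10 = -20$)
$R{\left(w \right)} = \frac{-2 + w}{3 + w}$
$n{\left(l \right)} = - l + \frac{-2 + l}{3 + l}$ ($n{\left(l \right)} = \frac{-2 + l}{3 + l} - l = - l + \frac{-2 + l}{3 + l}$)
$31 n{\left(-10 \right)} = 31 \frac{-2 - 10 - - 10 \left(3 - 10\right)}{3 - 10} = 31 \frac{-2 - 10 - \left(-10\right) \left(-7\right)}{-7} = 31 \left(- \frac{-2 - 10 - 70}{7}\right) = 31 \left(\left(- \frac{1}{7}\right) \left(-82\right)\right) = 31 \cdot \frac{82}{7} = \frac{2542}{7}$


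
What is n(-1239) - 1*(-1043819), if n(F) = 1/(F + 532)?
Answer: 737980032/707 ≈ 1.0438e+6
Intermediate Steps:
n(F) = 1/(532 + F)
n(-1239) - 1*(-1043819) = 1/(532 - 1239) - 1*(-1043819) = 1/(-707) + 1043819 = -1/707 + 1043819 = 737980032/707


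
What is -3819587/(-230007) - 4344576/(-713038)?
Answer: 1861396783669/82001865633 ≈ 22.699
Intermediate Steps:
-3819587/(-230007) - 4344576/(-713038) = -3819587*(-1/230007) - 4344576*(-1/713038) = 3819587/230007 + 2172288/356519 = 1861396783669/82001865633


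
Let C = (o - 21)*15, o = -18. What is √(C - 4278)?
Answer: I*√4863 ≈ 69.735*I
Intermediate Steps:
C = -585 (C = (-18 - 21)*15 = -39*15 = -585)
√(C - 4278) = √(-585 - 4278) = √(-4863) = I*√4863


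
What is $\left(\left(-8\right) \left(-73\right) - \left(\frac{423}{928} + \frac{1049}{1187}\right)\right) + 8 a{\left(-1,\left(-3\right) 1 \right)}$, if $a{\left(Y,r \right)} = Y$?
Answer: $\frac{633009163}{1101536} \approx 574.66$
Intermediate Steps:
$\left(\left(-8\right) \left(-73\right) - \left(\frac{423}{928} + \frac{1049}{1187}\right)\right) + 8 a{\left(-1,\left(-3\right) 1 \right)} = \left(\left(-8\right) \left(-73\right) - \left(\frac{423}{928} + \frac{1049}{1187}\right)\right) + 8 \left(-1\right) = \left(584 - \frac{1475573}{1101536}\right) - 8 = \frac{641821451}{1101536} - 8 = \frac{633009163}{1101536}$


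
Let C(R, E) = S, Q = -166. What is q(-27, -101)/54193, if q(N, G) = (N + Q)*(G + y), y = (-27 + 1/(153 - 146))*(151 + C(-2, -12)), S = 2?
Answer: 5687903/379351 ≈ 14.994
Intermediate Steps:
C(R, E) = 2
y = -28764/7 (y = (-27 + 1/(153 - 146))*(151 + 2) = (-27 + 1/7)*153 = (-27 + ⅐)*153 = -188/7*153 = -28764/7 ≈ -4109.1)
q(N, G) = (-166 + N)*(-28764/7 + G) (q(N, G) = (N - 166)*(G - 28764/7) = (-166 + N)*(-28764/7 + G))
q(-27, -101)/54193 = (4774824/7 - 166*(-101) - 28764/7*(-27) - 101*(-27))/54193 = (4774824/7 + 16766 + 776628/7 + 2727)*(1/54193) = (5687903/7)*(1/54193) = 5687903/379351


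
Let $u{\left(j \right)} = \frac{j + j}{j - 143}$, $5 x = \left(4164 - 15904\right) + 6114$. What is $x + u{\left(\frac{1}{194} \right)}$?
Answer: $- \frac{156070876}{138705} \approx -1125.2$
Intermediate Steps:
$x = - \frac{5626}{5}$ ($x = \frac{\left(4164 - 15904\right) + 6114}{5} = \frac{-11740 + 6114}{5} = \frac{1}{5} \left(-5626\right) = - \frac{5626}{5} \approx -1125.2$)
$u{\left(j \right)} = \frac{2 j}{-143 + j}$
$x + u{\left(\frac{1}{194} \right)} = - \frac{5626}{5} + \frac{2}{194 \left(-143 + \frac{1}{194}\right)} = - \frac{5626}{5} + 2 \cdot \frac{1}{194} \frac{1}{-143 + \frac{1}{194}} = - \frac{5626}{5} + 2 \cdot \frac{1}{194} \frac{1}{- \frac{27741}{194}} = - \frac{5626}{5} + 2 \cdot \frac{1}{194} \left(- \frac{194}{27741}\right) = - \frac{5626}{5} - \frac{2}{27741} = - \frac{156070876}{138705}$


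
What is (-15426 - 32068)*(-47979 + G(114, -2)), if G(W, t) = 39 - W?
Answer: 2282276676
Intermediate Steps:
(-15426 - 32068)*(-47979 + G(114, -2)) = (-15426 - 32068)*(-47979 + (39 - 1*114)) = -47494*(-47979 + (39 - 114)) = -47494*(-47979 - 75) = -47494*(-48054) = 2282276676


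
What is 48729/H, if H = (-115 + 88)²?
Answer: 16243/243 ≈ 66.844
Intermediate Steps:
H = 729 (H = (-27)² = 729)
48729/H = 48729/729 = 48729*(1/729) = 16243/243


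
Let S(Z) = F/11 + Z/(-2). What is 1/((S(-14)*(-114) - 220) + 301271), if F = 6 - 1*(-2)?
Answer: 11/3301871 ≈ 3.3314e-6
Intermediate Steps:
F = 8 (F = 6 + 2 = 8)
S(Z) = 8/11 - Z/2 (S(Z) = 8/11 + Z/(-2) = 8*(1/11) + Z*(-½) = 8/11 - Z/2)
1/((S(-14)*(-114) - 220) + 301271) = 1/(((8/11 - ½*(-14))*(-114) - 220) + 301271) = 1/(((8/11 + 7)*(-114) - 220) + 301271) = 1/(((85/11)*(-114) - 220) + 301271) = 1/((-9690/11 - 220) + 301271) = 1/(-12110/11 + 301271) = 1/(3301871/11) = 11/3301871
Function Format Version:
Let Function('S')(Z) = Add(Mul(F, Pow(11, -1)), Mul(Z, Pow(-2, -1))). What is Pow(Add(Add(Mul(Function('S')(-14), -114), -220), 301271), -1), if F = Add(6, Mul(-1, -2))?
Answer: Rational(11, 3301871) ≈ 3.3314e-6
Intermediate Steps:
F = 8 (F = Add(6, 2) = 8)
Function('S')(Z) = Add(Rational(8, 11), Mul(Rational(-1, 2), Z)) (Function('S')(Z) = Add(Mul(8, Pow(11, -1)), Mul(Z, Pow(-2, -1))) = Add(Mul(8, Rational(1, 11)), Mul(Z, Rational(-1, 2))) = Add(Rational(8, 11), Mul(Rational(-1, 2), Z)))
Pow(Add(Add(Mul(Function('S')(-14), -114), -220), 301271), -1) = Pow(Add(Add(Mul(Add(Rational(8, 11), Mul(Rational(-1, 2), -14)), -114), -220), 301271), -1) = Pow(Add(Add(Mul(Add(Rational(8, 11), 7), -114), -220), 301271), -1) = Pow(Add(Add(Mul(Rational(85, 11), -114), -220), 301271), -1) = Pow(Add(Add(Rational(-9690, 11), -220), 301271), -1) = Pow(Add(Rational(-12110, 11), 301271), -1) = Pow(Rational(3301871, 11), -1) = Rational(11, 3301871)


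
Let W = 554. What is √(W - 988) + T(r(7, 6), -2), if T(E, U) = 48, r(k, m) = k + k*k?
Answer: 48 + I*√434 ≈ 48.0 + 20.833*I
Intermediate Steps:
r(k, m) = k + k²
√(W - 988) + T(r(7, 6), -2) = √(554 - 988) + 48 = √(-434) + 48 = I*√434 + 48 = 48 + I*√434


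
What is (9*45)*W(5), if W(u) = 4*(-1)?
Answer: -1620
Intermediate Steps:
W(u) = -4
(9*45)*W(5) = (9*45)*(-4) = 405*(-4) = -1620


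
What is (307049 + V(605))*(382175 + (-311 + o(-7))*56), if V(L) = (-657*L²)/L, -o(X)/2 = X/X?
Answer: -32977216092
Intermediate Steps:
o(X) = -2 (o(X) = -2*X/X = -2*1 = -2)
V(L) = -657*L
(307049 + V(605))*(382175 + (-311 + o(-7))*56) = (307049 - 657*605)*(382175 + (-311 - 2)*56) = (307049 - 397485)*(382175 - 313*56) = -90436*(382175 - 17528) = -90436*364647 = -32977216092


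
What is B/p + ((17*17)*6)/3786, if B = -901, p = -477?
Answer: 13328/5679 ≈ 2.3469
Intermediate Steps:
B/p + ((17*17)*6)/3786 = -901/(-477) + ((17*17)*6)/3786 = -901*(-1/477) + (289*6)*(1/3786) = 17/9 + 1734*(1/3786) = 17/9 + 289/631 = 13328/5679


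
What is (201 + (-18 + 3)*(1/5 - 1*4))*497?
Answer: 128226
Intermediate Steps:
(201 + (-18 + 3)*(1/5 - 1*4))*497 = (201 - 15*(⅕ - 4))*497 = (201 - 15*(-19/5))*497 = (201 + 57)*497 = 258*497 = 128226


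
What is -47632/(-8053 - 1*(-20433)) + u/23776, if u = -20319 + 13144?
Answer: -305331233/73586720 ≈ -4.1493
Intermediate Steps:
u = -7175
-47632/(-8053 - 1*(-20433)) + u/23776 = -47632/(-8053 - 1*(-20433)) - 7175/23776 = -47632/(-8053 + 20433) - 7175*1/23776 = -47632/12380 - 7175/23776 = -47632*1/12380 - 7175/23776 = -11908/3095 - 7175/23776 = -305331233/73586720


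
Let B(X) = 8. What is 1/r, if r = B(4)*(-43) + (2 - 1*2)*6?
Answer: -1/344 ≈ -0.0029070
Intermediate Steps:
r = -344 (r = 8*(-43) + (2 - 1*2)*6 = -344 + (2 - 2)*6 = -344 + 0*6 = -344 + 0 = -344)
1/r = 1/(-344) = -1/344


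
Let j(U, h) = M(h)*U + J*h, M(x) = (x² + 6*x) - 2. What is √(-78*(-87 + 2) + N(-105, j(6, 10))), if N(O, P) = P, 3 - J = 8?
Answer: 2*√1882 ≈ 86.764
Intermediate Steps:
M(x) = -2 + x² + 6*x
J = -5 (J = 3 - 1*8 = 3 - 8 = -5)
j(U, h) = -5*h + U*(-2 + h² + 6*h) (j(U, h) = (-2 + h² + 6*h)*U - 5*h = U*(-2 + h² + 6*h) - 5*h = -5*h + U*(-2 + h² + 6*h))
√(-78*(-87 + 2) + N(-105, j(6, 10))) = √(-78*(-87 + 2) + (-5*10 + 6*(-2 + 10² + 6*10))) = √(-78*(-85) + (-50 + 6*(-2 + 100 + 60))) = √(6630 + (-50 + 6*158)) = √(6630 + (-50 + 948)) = √(6630 + 898) = √7528 = 2*√1882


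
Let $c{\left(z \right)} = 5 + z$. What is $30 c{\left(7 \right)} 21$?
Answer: $7560$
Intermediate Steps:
$30 c{\left(7 \right)} 21 = 30 \left(5 + 7\right) 21 = 30 \cdot 12 \cdot 21 = 360 \cdot 21 = 7560$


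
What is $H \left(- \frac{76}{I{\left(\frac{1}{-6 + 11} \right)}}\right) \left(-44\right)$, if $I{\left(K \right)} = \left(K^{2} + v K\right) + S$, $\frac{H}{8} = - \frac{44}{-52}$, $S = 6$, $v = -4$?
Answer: $\frac{7356800}{1703} \approx 4319.9$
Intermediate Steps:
$H = \frac{88}{13}$ ($H = 8 \left(- \frac{44}{-52}\right) = 8 \left(\left(-44\right) \left(- \frac{1}{52}\right)\right) = 8 \cdot \frac{11}{13} = \frac{88}{13} \approx 6.7692$)
$I{\left(K \right)} = 6 + K^{2} - 4 K$ ($I{\left(K \right)} = \left(K^{2} - 4 K\right) + 6 = 6 + K^{2} - 4 K$)
$H \left(- \frac{76}{I{\left(\frac{1}{-6 + 11} \right)}}\right) \left(-44\right) = \frac{88 \left(- \frac{76}{6 + \left(\frac{1}{-6 + 11}\right)^{2} - \frac{4}{-6 + 11}}\right)}{13} \left(-44\right) = \frac{88 \left(- \frac{76}{6 + \left(\frac{1}{5}\right)^{2} - \frac{4}{5}}\right)}{13} \left(-44\right) = \frac{88 \left(- \frac{76}{6 + \frac{1}{25} - \frac{4}{5}}\right)}{13} \left(-44\right) = \frac{88 \left(- \frac{76}{\frac{131}{25}}\right)}{13} \left(-44\right) = \frac{88 \left(\left(-76\right) \frac{25}{131}\right)}{13} \left(-44\right) = \frac{88}{13} \left(- \frac{1900}{131}\right) \left(-44\right) = \left(- \frac{167200}{1703}\right) \left(-44\right) = \frac{7356800}{1703}$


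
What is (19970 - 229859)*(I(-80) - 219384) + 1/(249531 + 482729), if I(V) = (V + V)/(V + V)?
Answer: 33717701432890621/732260 ≈ 4.6046e+10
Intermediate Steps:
I(V) = 1 (I(V) = (2*V)/((2*V)) = (2*V)*(1/(2*V)) = 1)
(19970 - 229859)*(I(-80) - 219384) + 1/(249531 + 482729) = (19970 - 229859)*(1 - 219384) + 1/(249531 + 482729) = -209889*(-219383) + 1/732260 = 46046078487 + 1/732260 = 33717701432890621/732260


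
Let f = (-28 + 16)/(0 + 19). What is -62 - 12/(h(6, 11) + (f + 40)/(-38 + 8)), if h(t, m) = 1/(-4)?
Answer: -96742/1781 ≈ -54.319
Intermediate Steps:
f = -12/19 ≈ -0.63158
h(t, m) = -¼
-62 - 12/(h(6, 11) + (f + 40)/(-38 + 8)) = -62 - 12/(-¼ + (-12/19 + 40)/(-38 + 8)) = -62 - 12/(-¼ + (748/19)/(-30)) = -62 - 12/(-¼ + (748/19)*(-1/30)) = -62 - 12/(-¼ - 374/285) = -62 - 12/(-1781/1140) = -62 - 1140/1781*(-12) = -62 + 13680/1781 = -96742/1781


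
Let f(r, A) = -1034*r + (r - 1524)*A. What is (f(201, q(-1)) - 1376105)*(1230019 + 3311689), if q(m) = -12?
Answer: -7121684271604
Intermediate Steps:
f(r, A) = -1034*r + A*(-1524 + r) (f(r, A) = -1034*r + (-1524 + r)*A = -1034*r + A*(-1524 + r))
(f(201, q(-1)) - 1376105)*(1230019 + 3311689) = ((-1524*(-12) - 1034*201 - 12*201) - 1376105)*(1230019 + 3311689) = ((18288 - 207834 - 2412) - 1376105)*4541708 = (-191958 - 1376105)*4541708 = -1568063*4541708 = -7121684271604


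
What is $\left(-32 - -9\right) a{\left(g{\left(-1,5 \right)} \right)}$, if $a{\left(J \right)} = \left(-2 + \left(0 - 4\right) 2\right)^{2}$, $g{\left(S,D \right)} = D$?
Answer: $-2300$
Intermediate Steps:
$a{\left(J \right)} = 100$ ($a{\left(J \right)} = \left(-2 - 8\right)^{2} = \left(-10\right)^{2} = 100$)
$\left(-32 - -9\right) a{\left(g{\left(-1,5 \right)} \right)} = \left(-32 - -9\right) 100 = \left(-32 + 9\right) 100 = \left(-23\right) 100 = -2300$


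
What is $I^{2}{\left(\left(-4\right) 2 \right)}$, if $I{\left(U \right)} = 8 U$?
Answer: $4096$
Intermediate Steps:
$I^{2}{\left(\left(-4\right) 2 \right)} = \left(8 \left(\left(-4\right) 2\right)\right)^{2} = \left(8 \left(-8\right)\right)^{2} = \left(-64\right)^{2} = 4096$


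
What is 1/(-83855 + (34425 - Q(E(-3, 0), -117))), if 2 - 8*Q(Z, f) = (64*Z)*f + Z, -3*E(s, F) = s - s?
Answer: -4/197721 ≈ -2.0231e-5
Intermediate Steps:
E(s, F) = 0 (E(s, F) = -(s - s)/3 = -⅓*0 = 0)
Q(Z, f) = ¼ - Z/8 - 8*Z*f (Q(Z, f) = ¼ - ((64*Z)*f + Z)/8 = ¼ - (64*Z*f + Z)/8 = ¼ - (Z + 64*Z*f)/8 = ¼ + (-Z/8 - 8*Z*f) = ¼ - Z/8 - 8*Z*f)
1/(-83855 + (34425 - Q(E(-3, 0), -117))) = 1/(-83855 + (34425 - (¼ - ⅛*0 - 8*0*(-117)))) = 1/(-83855 + (34425 - (¼ + 0 + 0))) = 1/(-83855 + (34425 - 1*¼)) = 1/(-83855 + (34425 - ¼)) = 1/(-83855 + 137699/4) = 1/(-197721/4) = -4/197721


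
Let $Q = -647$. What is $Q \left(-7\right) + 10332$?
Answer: $14861$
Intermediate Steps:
$Q \left(-7\right) + 10332 = \left(-647\right) \left(-7\right) + 10332 = 4529 + 10332 = 14861$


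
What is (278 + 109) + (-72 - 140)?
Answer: 175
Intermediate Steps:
(278 + 109) + (-72 - 140) = 387 - 212 = 175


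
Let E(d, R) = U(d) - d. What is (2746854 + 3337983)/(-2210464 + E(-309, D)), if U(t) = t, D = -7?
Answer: -6084837/2210464 ≈ -2.7527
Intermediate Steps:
E(d, R) = 0 (E(d, R) = d - d = 0)
(2746854 + 3337983)/(-2210464 + E(-309, D)) = (2746854 + 3337983)/(-2210464 + 0) = 6084837/(-2210464) = 6084837*(-1/2210464) = -6084837/2210464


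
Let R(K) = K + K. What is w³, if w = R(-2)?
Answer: -64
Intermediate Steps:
R(K) = 2*K
w = -4 (w = 2*(-2) = -4)
w³ = (-4)³ = -64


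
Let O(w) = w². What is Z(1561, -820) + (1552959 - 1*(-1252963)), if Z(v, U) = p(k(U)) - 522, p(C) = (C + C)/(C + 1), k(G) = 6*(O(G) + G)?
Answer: 11304314056360/4029481 ≈ 2.8054e+6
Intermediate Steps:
k(G) = 6*G + 6*G² (k(G) = 6*(G² + G) = 6*(G + G²) = 6*G + 6*G²)
p(C) = 2*C/(1 + C) (p(C) = (2*C)/(1 + C) = 2*C/(1 + C))
Z(v, U) = -522 + 12*U*(1 + U)/(1 + 6*U*(1 + U)) (Z(v, U) = 2*(6*U*(1 + U))/(1 + 6*U*(1 + U)) - 522 = 12*U*(1 + U)/(1 + 6*U*(1 + U)) - 522 = -522 + 12*U*(1 + U)/(1 + 6*U*(1 + U)))
Z(1561, -820) + (1552959 - 1*(-1252963)) = 6*(-87 - 520*(-820) - 520*(-820)²)/(1 + 6*(-820) + 6*(-820)²) + (1552959 - 1*(-1252963)) = 6*(-87 + 426400 - 520*672400)/(1 - 4920 + 6*672400) + (1552959 + 1252963) = 6*(-87 + 426400 - 349648000)/(1 - 4920 + 4034400) + 2805922 = 6*(-349221687)/4029481 + 2805922 = 6*(1/4029481)*(-349221687) + 2805922 = -2095330122/4029481 + 2805922 = 11304314056360/4029481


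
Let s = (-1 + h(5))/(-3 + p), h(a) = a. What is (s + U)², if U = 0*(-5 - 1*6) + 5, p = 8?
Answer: 841/25 ≈ 33.640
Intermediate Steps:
s = ⅘ (s = (-1 + 5)/(-3 + 8) = 4/5 = 4*(⅕) = ⅘ ≈ 0.80000)
U = 5 (U = 0*(-5 - 6) + 5 = 0*(-11) + 5 = 0 + 5 = 5)
(s + U)² = (⅘ + 5)² = (29/5)² = 841/25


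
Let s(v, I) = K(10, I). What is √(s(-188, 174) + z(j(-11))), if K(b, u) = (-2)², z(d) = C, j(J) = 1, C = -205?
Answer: I*√201 ≈ 14.177*I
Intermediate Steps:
z(d) = -205
K(b, u) = 4
s(v, I) = 4
√(s(-188, 174) + z(j(-11))) = √(4 - 205) = √(-201) = I*√201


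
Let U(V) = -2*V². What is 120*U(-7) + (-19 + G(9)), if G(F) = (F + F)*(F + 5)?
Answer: -11527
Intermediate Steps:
G(F) = 2*F*(5 + F) (G(F) = (2*F)*(5 + F) = 2*F*(5 + F))
120*U(-7) + (-19 + G(9)) = 120*(-2*(-7)²) + (-19 + 2*9*(5 + 9)) = 120*(-2*49) + (-19 + 2*9*14) = 120*(-98) + (-19 + 252) = -11760 + 233 = -11527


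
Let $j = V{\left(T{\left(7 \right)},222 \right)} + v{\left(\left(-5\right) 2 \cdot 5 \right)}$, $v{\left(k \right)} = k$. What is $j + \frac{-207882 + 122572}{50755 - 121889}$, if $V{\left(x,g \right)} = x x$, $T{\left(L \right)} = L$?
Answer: $\frac{7088}{35567} \approx 0.19929$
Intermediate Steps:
$V{\left(x,g \right)} = x^{2}$
$j = -1$ ($j = 7^{2} + \left(-5\right) 2 \cdot 5 = 49 - 50 = -1$)
$j + \frac{-207882 + 122572}{50755 - 121889} = -1 + \frac{-207882 + 122572}{50755 - 121889} = -1 - \frac{85310}{-71134} = -1 - - \frac{42655}{35567} = -1 + \frac{42655}{35567} = \frac{7088}{35567}$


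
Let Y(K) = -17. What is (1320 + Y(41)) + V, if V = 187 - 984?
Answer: 506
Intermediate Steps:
V = -797
(1320 + Y(41)) + V = (1320 - 17) - 797 = 1303 - 797 = 506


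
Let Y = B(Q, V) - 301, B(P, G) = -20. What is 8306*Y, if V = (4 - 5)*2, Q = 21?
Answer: -2666226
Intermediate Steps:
V = -2 (V = -1*2 = -2)
Y = -321 (Y = -20 - 301 = -321)
8306*Y = 8306*(-321) = -2666226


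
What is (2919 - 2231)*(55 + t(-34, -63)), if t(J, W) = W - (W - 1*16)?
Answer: 48848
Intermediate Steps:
t(J, W) = 16 (t(J, W) = W - (W - 16) = W - (-16 + W) = W + (16 - W) = 16)
(2919 - 2231)*(55 + t(-34, -63)) = (2919 - 2231)*(55 + 16) = 688*71 = 48848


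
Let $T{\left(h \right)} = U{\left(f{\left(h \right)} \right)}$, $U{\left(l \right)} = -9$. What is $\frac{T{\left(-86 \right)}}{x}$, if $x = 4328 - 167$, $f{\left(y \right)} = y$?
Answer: $- \frac{3}{1387} \approx -0.0021629$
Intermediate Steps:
$x = 4161$
$T{\left(h \right)} = -9$
$\frac{T{\left(-86 \right)}}{x} = - \frac{9}{4161} = \left(-9\right) \frac{1}{4161} = - \frac{3}{1387}$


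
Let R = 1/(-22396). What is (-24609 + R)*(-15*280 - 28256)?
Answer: 4471975640810/5599 ≈ 7.9871e+8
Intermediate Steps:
R = -1/22396 ≈ -4.4651e-5
(-24609 + R)*(-15*280 - 28256) = (-24609 - 1/22396)*(-15*280 - 28256) = -551143165*(-4200 - 28256)/22396 = -551143165/22396*(-32456) = 4471975640810/5599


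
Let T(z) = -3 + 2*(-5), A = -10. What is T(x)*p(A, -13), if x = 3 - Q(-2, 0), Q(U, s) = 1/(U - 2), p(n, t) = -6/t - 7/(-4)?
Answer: -115/4 ≈ -28.750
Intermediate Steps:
p(n, t) = 7/4 - 6/t (p(n, t) = -6/t - 7*(-1/4) = -6/t + 7/4 = 7/4 - 6/t)
Q(U, s) = 1/(-2 + U)
x = 13/4 (x = 3 - 1/(-2 - 2) = 3 - 1/(-4) = 3 - 1*(-1/4) = 3 + 1/4 = 13/4 ≈ 3.2500)
T(z) = -13 (T(z) = -3 - 10 = -13)
T(x)*p(A, -13) = -13*(7/4 - 6/(-13)) = -13*(7/4 - 6*(-1/13)) = -13*(7/4 + 6/13) = -13*115/52 = -115/4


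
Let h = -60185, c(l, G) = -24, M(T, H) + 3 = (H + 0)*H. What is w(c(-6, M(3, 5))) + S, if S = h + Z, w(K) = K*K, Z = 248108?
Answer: 188499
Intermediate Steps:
M(T, H) = -3 + H**2 (M(T, H) = -3 + (H + 0)*H = -3 + H*H = -3 + H**2)
w(K) = K**2
S = 187923 (S = -60185 + 248108 = 187923)
w(c(-6, M(3, 5))) + S = (-24)**2 + 187923 = 576 + 187923 = 188499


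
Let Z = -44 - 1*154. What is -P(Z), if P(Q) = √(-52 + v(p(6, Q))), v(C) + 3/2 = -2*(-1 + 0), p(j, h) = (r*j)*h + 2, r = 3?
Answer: -I*√206/2 ≈ -7.1764*I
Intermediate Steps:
p(j, h) = 2 + 3*h*j (p(j, h) = (3*j)*h + 2 = 3*h*j + 2 = 2 + 3*h*j)
Z = -198 (Z = -44 - 154 = -198)
v(C) = ½ (v(C) = -3/2 - 2*(-1 + 0) = -3/2 - 2*(-1) = -3/2 + 2 = ½)
P(Q) = I*√206/2 (P(Q) = √(-52 + ½) = √(-103/2) = I*√206/2)
-P(Z) = -I*√206/2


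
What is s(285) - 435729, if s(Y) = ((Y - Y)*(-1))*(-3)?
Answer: -435729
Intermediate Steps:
s(Y) = 0 (s(Y) = (0*(-1))*(-3) = 0*(-3) = 0)
s(285) - 435729 = 0 - 435729 = -435729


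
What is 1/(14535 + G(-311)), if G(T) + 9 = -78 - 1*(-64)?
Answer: 1/14512 ≈ 6.8908e-5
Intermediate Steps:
G(T) = -23 (G(T) = -9 + (-78 - 1*(-64)) = -9 + (-78 + 64) = -9 - 14 = -23)
1/(14535 + G(-311)) = 1/(14535 - 23) = 1/14512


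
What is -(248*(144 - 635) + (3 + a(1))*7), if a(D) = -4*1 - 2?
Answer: 121789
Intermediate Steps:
a(D) = -6 (a(D) = -4 - 2 = -6)
-(248*(144 - 635) + (3 + a(1))*7) = -(248*(144 - 635) + (3 - 6)*7) = -(248*(-491) - 3*7) = -(-121768 - 21) = -1*(-121789) = 121789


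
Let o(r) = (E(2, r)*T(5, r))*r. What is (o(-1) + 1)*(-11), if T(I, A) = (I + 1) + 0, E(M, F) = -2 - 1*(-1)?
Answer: -77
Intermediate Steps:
E(M, F) = -1 (E(M, F) = -2 + 1 = -1)
T(I, A) = 1 + I (T(I, A) = (1 + I) + 0 = 1 + I)
o(r) = -6*r (o(r) = (-(1 + 5))*r = (-1*6)*r = -6*r)
(o(-1) + 1)*(-11) = (-6*(-1) + 1)*(-11) = (6 + 1)*(-11) = 7*(-11) = -77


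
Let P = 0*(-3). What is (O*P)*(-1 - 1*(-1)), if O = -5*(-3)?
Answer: 0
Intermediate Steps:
P = 0
O = 15
(O*P)*(-1 - 1*(-1)) = (15*0)*(-1 - 1*(-1)) = 0*(-1 + 1) = 0*0 = 0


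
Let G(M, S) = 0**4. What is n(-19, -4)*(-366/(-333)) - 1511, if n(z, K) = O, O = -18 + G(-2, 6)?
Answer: -56639/37 ≈ -1530.8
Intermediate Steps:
G(M, S) = 0
O = -18 (O = -18 + 0 = -18)
n(z, K) = -18
n(-19, -4)*(-366/(-333)) - 1511 = -(-6588)/(-333) - 1511 = -(-6588)*(-1)/333 - 1511 = -18*122/111 - 1511 = -732/37 - 1511 = -56639/37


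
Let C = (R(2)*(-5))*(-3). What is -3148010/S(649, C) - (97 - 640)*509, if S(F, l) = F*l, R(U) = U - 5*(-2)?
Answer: 3228438133/11682 ≈ 2.7636e+5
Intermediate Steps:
R(U) = 10 + U (R(U) = U + 10 = 10 + U)
C = 180 (C = ((10 + 2)*(-5))*(-3) = (12*(-5))*(-3) = -60*(-3) = 180)
-3148010/S(649, C) - (97 - 640)*509 = -3148010/(649*180) - (97 - 640)*509 = -3148010/116820 - (-543)*509 = -3148010*1/116820 - 1*(-276387) = -314801/11682 + 276387 = 3228438133/11682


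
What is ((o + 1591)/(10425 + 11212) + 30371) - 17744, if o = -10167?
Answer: 273201823/21637 ≈ 12627.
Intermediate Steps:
((o + 1591)/(10425 + 11212) + 30371) - 17744 = ((-10167 + 1591)/(10425 + 11212) + 30371) - 17744 = (-8576/21637 + 30371) - 17744 = 657128751/21637 - 17744 = 273201823/21637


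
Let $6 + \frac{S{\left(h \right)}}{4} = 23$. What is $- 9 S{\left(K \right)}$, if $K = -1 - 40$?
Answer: $-612$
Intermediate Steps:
$K = -41$ ($K = -1 - 40 = -41$)
$S{\left(h \right)} = 68$ ($S{\left(h \right)} = -24 + 4 \cdot 23 = -24 + 92 = 68$)
$- 9 S{\left(K \right)} = \left(-9\right) 68 = -612$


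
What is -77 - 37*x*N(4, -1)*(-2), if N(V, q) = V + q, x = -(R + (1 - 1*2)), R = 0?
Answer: 145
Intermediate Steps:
x = 1 (x = -(0 + (1 - 1*2)) = -(0 + (1 - 2)) = -(0 - 1) = -1*(-1) = 1)
-77 - 37*x*N(4, -1)*(-2) = -77 - 37*1*(4 - 1)*(-2) = -77 - 37*1*3*(-2) = -77 - 111*(-2) = -77 - 37*(-6) = -77 + 222 = 145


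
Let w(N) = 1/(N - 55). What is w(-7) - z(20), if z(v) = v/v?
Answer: -63/62 ≈ -1.0161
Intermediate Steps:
z(v) = 1
w(N) = 1/(-55 + N)
w(-7) - z(20) = 1/(-55 - 7) - 1*1 = 1/(-62) - 1 = -1/62 - 1 = -63/62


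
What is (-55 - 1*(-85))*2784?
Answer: 83520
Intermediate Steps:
(-55 - 1*(-85))*2784 = (-55 + 85)*2784 = 30*2784 = 83520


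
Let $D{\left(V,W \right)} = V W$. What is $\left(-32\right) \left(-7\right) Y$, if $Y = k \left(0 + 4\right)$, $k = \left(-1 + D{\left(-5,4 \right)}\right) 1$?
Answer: $-18816$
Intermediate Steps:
$k = -21$ ($k = \left(-1 - 20\right) 1 = \left(-21\right) 1 = -21$)
$Y = -84$ ($Y = - 21 \left(0 + 4\right) = \left(-21\right) 4 = -84$)
$\left(-32\right) \left(-7\right) Y = \left(-32\right) \left(-7\right) \left(-84\right) = 224 \left(-84\right) = -18816$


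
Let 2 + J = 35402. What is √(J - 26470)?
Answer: √8930 ≈ 94.499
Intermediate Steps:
J = 35400 (J = -2 + 35402 = 35400)
√(J - 26470) = √(35400 - 26470) = √8930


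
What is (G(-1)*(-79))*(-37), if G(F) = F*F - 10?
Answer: -26307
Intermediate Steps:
G(F) = -10 + F² (G(F) = F² - 10 = -10 + F²)
(G(-1)*(-79))*(-37) = ((-10 + (-1)²)*(-79))*(-37) = ((-10 + 1)*(-79))*(-37) = -9*(-79)*(-37) = 711*(-37) = -26307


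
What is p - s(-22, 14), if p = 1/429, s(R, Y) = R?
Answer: 9439/429 ≈ 22.002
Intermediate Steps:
p = 1/429 ≈ 0.0023310
p - s(-22, 14) = 1/429 - 1*(-22) = 1/429 + 22 = 9439/429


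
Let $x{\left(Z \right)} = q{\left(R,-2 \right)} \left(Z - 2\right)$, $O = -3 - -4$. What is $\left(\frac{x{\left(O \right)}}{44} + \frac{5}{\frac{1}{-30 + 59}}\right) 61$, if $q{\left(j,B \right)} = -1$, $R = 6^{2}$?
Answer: $\frac{389241}{44} \approx 8846.4$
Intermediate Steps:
$R = 36$
$O = 1$ ($O = -3 + 4 = 1$)
$x{\left(Z \right)} = 2 - Z$ ($x{\left(Z \right)} = - (Z - 2) = - (-2 + Z) = 2 - Z$)
$\left(\frac{x{\left(O \right)}}{44} + \frac{5}{\frac{1}{-30 + 59}}\right) 61 = \left(\frac{2 - 1}{44} + \frac{5}{\frac{1}{-30 + 59}}\right) 61 = \left(\left(2 - 1\right) \frac{1}{44} + \frac{5}{\frac{1}{29}}\right) 61 = \left(1 \cdot \frac{1}{44} + 5 \frac{1}{\frac{1}{29}}\right) 61 = \left(\frac{1}{44} + 5 \cdot 29\right) 61 = \left(\frac{1}{44} + 145\right) 61 = \frac{6381}{44} \cdot 61 = \frac{389241}{44}$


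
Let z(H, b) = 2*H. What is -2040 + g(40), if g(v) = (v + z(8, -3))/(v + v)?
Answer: -20393/10 ≈ -2039.3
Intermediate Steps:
g(v) = (16 + v)/(2*v) (g(v) = (v + 2*8)/(v + v) = (v + 16)/((2*v)) = (16 + v)*(1/(2*v)) = (16 + v)/(2*v))
-2040 + g(40) = -2040 + (1/2)*(16 + 40)/40 = -2040 + (1/2)*(1/40)*56 = -2040 + 7/10 = -20393/10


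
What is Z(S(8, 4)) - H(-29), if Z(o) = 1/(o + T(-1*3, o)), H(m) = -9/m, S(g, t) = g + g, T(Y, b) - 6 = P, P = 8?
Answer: -241/870 ≈ -0.27701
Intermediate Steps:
T(Y, b) = 14 (T(Y, b) = 6 + 8 = 14)
S(g, t) = 2*g
Z(o) = 1/(14 + o) (Z(o) = 1/(o + 14) = 1/(14 + o))
Z(S(8, 4)) - H(-29) = 1/(14 + 2*8) - (-9)/(-29) = 1/(14 + 16) - (-9)*(-1)/29 = 1/30 - 1*9/29 = 1/30 - 9/29 = -241/870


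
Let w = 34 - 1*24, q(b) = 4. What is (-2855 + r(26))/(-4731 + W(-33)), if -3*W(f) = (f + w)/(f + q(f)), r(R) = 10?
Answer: 49503/82324 ≈ 0.60132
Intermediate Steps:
w = 10 (w = 34 - 24 = 10)
W(f) = -(10 + f)/(3*(4 + f)) (W(f) = -(f + 10)/(3*(f + 4)) = -(10 + f)/(3*(4 + f)))
(-2855 + r(26))/(-4731 + W(-33)) = (-2855 + 10)/(-4731 + (-10 - 1*(-33))/(3*(4 - 33))) = -2845/(-4731 + (⅓)*(-10 + 33)/(-29)) = -2845/(-4731 + (⅓)*(-1/29)*23) = -2845/(-4731 - 23/87) = -2845/(-411620/87) = -2845*(-87/411620) = 49503/82324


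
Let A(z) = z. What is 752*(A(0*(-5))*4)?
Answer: 0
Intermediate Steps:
752*(A(0*(-5))*4) = 752*((0*(-5))*4) = 752*(0*4) = 752*0 = 0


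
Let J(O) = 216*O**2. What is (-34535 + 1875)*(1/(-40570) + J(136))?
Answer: -529361992117054/4057 ≈ -1.3048e+11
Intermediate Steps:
(-34535 + 1875)*(1/(-40570) + J(136)) = (-34535 + 1875)*(1/(-40570) + 216*136**2) = -32660*(-1/40570 + 216*18496) = -32660*(-1/40570 + 3995136) = -32660*162082667519/40570 = -529361992117054/4057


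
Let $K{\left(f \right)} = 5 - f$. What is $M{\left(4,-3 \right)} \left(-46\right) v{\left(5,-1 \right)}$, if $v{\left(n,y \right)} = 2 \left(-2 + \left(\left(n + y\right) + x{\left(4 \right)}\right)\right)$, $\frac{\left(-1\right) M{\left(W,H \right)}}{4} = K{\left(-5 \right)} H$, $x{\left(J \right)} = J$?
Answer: $-66240$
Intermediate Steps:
$M{\left(W,H \right)} = - 40 H$ ($M{\left(W,H \right)} = - 4 \left(5 - -5\right) H = - 4 \left(5 + 5\right) H = - 4 \cdot 10 H = - 40 H$)
$v{\left(n,y \right)} = 4 + 2 n + 2 y$ ($v{\left(n,y \right)} = 2 \left(-2 + \left(\left(n + y\right) + 4\right)\right) = 2 \left(-2 + \left(4 + n + y\right)\right) = 2 \left(2 + n + y\right) = 4 + 2 n + 2 y$)
$M{\left(4,-3 \right)} \left(-46\right) v{\left(5,-1 \right)} = \left(-40\right) \left(-3\right) \left(-46\right) \left(4 + 2 \cdot 5 + 2 \left(-1\right)\right) = 120 \left(-46\right) \left(4 + 10 - 2\right) = \left(-5520\right) 12 = -66240$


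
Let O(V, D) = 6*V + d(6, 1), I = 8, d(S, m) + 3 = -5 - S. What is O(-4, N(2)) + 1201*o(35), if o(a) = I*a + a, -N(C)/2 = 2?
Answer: 378277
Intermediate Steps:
d(S, m) = -8 - S (d(S, m) = -3 + (-5 - S) = -8 - S)
N(C) = -4 (N(C) = -2*2 = -4)
O(V, D) = -14 + 6*V (O(V, D) = 6*V + (-8 - 1*6) = 6*V + (-8 - 6) = 6*V - 14 = -14 + 6*V)
o(a) = 9*a (o(a) = 8*a + a = 9*a)
O(-4, N(2)) + 1201*o(35) = (-14 + 6*(-4)) + 1201*(9*35) = (-14 - 24) + 1201*315 = -38 + 378315 = 378277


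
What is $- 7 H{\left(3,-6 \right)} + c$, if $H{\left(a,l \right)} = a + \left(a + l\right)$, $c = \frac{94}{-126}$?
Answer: $- \frac{47}{63} \approx -0.74603$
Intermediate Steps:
$c = - \frac{47}{63}$ ($c = 94 \left(- \frac{1}{126}\right) = - \frac{47}{63} \approx -0.74603$)
$H{\left(a,l \right)} = l + 2 a$
$- 7 H{\left(3,-6 \right)} + c = - 7 \left(-6 + 2 \cdot 3\right) - \frac{47}{63} = - 7 \left(-6 + 6\right) - \frac{47}{63} = \left(-7\right) 0 - \frac{47}{63} = 0 - \frac{47}{63} = - \frac{47}{63}$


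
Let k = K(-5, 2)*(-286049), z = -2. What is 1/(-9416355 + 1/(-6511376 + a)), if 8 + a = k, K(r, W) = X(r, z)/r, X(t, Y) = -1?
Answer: -32842969/309261055358000 ≈ -1.0620e-7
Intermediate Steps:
K(r, W) = -1/r
k = -286049/5 (k = -1/(-5)*(-286049) = -1*(-1/5)*(-286049) = (1/5)*(-286049) = -286049/5 ≈ -57210.)
a = -286089/5 (a = -8 - 286049/5 = -286089/5 ≈ -57218.)
1/(-9416355 + 1/(-6511376 + a)) = 1/(-9416355 + 1/(-6511376 - 286089/5)) = 1/(-9416355 + 1/(-32842969/5)) = 1/(-9416355 - 5/32842969) = 1/(-309261055358000/32842969) = -32842969/309261055358000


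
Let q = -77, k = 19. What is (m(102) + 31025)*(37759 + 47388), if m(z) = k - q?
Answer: 2649859787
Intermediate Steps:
m(z) = 96 (m(z) = 19 - 1*(-77) = 19 + 77 = 96)
(m(102) + 31025)*(37759 + 47388) = (96 + 31025)*(37759 + 47388) = 31121*85147 = 2649859787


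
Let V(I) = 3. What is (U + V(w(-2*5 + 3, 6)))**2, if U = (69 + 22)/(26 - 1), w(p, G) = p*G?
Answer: 27556/625 ≈ 44.090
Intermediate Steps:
w(p, G) = G*p
U = 91/25 ≈ 3.6400
(U + V(w(-2*5 + 3, 6)))**2 = (91/25 + 3)**2 = (166/25)**2 = 27556/625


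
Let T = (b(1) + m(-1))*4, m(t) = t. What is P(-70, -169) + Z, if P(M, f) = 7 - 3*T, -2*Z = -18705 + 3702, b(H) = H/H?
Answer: 15017/2 ≈ 7508.5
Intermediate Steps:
b(H) = 1
Z = 15003/2 (Z = -(-18705 + 3702)/2 = -1/2*(-15003) = 15003/2 ≈ 7501.5)
T = 0 (T = (1 - 1)*4 = 0*4 = 0)
P(M, f) = 7 (P(M, f) = 7 - 3*0 = 7 + 0 = 7)
P(-70, -169) + Z = 7 + 15003/2 = 15017/2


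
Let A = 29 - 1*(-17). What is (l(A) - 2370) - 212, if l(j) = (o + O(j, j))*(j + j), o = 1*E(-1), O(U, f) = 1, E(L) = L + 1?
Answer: -2490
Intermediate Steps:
E(L) = 1 + L
o = 0 (o = 1*(1 - 1) = 1*0 = 0)
A = 46 (A = 29 + 17 = 46)
l(j) = 2*j (l(j) = (0 + 1)*(j + j) = 1*(2*j) = 2*j)
(l(A) - 2370) - 212 = (2*46 - 2370) - 212 = (92 - 2370) - 212 = -2278 - 212 = -2490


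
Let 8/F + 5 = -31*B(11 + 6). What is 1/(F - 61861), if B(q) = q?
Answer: -133/8227515 ≈ -1.6165e-5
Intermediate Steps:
F = -2/133 (F = 8/(-5 - 31*(11 + 6)) = 8/(-5 - 31*17) = 8/(-5 - 527) = 8/(-532) = 8*(-1/532) = -2/133 ≈ -0.015038)
1/(F - 61861) = 1/(-2/133 - 61861) = 1/(-8227515/133) = -133/8227515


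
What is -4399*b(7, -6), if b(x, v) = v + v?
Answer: 52788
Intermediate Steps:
b(x, v) = 2*v
-4399*b(7, -6) = -8798*(-6) = -4399*(-12) = 52788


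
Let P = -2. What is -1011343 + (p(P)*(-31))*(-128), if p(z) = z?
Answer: -1019279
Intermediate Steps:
-1011343 + (p(P)*(-31))*(-128) = -1011343 - 2*(-31)*(-128) = -1011343 + 62*(-128) = -1011343 - 7936 = -1019279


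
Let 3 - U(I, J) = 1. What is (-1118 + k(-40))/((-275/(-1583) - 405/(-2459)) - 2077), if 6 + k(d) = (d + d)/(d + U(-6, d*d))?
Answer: 82974597652/153588525951 ≈ 0.54024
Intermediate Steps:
U(I, J) = 2 (U(I, J) = 3 - 1*1 = 3 - 1 = 2)
k(d) = -6 + 2*d/(2 + d) (k(d) = -6 + (d + d)/(d + 2) = -6 + (2*d)/(2 + d) = -6 + 2*d/(2 + d))
(-1118 + k(-40))/((-275/(-1583) - 405/(-2459)) - 2077) = (-1118 + 4*(-3 - 1*(-40))/(2 - 40))/((-275/(-1583) - 405/(-2459)) - 2077) = (-1118 + 4*(-3 + 40)/(-38))/((-275*(-1/1583) - 405*(-1/2459)) - 2077) = (-1118 + 4*(-1/38)*37)/((275/1583 + 405/2459) - 2077) = (-1118 - 74/19)/(1317340/3892597 - 2077) = -21316/(19*(-8083606629/3892597)) = -21316/19*(-3892597/8083606629) = 82974597652/153588525951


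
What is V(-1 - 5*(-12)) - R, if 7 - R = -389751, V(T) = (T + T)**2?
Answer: -375834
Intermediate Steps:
V(T) = 4*T**2 (V(T) = (2*T)**2 = 4*T**2)
R = 389758 (R = 7 - 1*(-389751) = 7 + 389751 = 389758)
V(-1 - 5*(-12)) - R = 4*(-1 - 5*(-12))**2 - 1*389758 = 4*(-1 + 60)**2 - 389758 = 4*59**2 - 389758 = 4*3481 - 389758 = 13924 - 389758 = -375834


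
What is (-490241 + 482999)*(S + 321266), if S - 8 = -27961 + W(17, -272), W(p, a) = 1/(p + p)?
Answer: -2124172959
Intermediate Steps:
W(p, a) = 1/(2*p)
S = -950401/34 (S = 8 + (-27961 + (½)/17) = 8 + (-27961 + (½)*(1/17)) = 8 + (-27961 + 1/34) = 8 - 950673/34 = -950401/34 ≈ -27953.)
(-490241 + 482999)*(S + 321266) = (-490241 + 482999)*(-950401/34 + 321266) = -7242*9972643/34 = -2124172959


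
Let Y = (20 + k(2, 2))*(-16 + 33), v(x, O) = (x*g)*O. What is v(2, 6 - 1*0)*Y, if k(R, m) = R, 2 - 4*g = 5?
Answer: -3366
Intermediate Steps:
g = -3/4 (g = 1/2 - 1/4*5 = 1/2 - 5/4 = -3/4 ≈ -0.75000)
v(x, O) = -3*O*x/4 (v(x, O) = (x*(-3/4))*O = (-3*x/4)*O = -3*O*x/4)
Y = 374 (Y = (20 + 2)*(-16 + 33) = 22*17 = 374)
v(2, 6 - 1*0)*Y = -3/4*(6 - 1*0)*2*374 = -3/4*(6 + 0)*2*374 = -3/4*6*2*374 = -9*374 = -3366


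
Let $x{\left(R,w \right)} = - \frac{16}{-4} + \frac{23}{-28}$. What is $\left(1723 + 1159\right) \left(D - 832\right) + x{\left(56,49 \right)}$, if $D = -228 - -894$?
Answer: $- \frac{13395447}{28} \approx -4.7841 \cdot 10^{5}$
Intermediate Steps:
$x{\left(R,w \right)} = \frac{89}{28}$ ($x{\left(R,w \right)} = \left(-16\right) \left(- \frac{1}{4}\right) + 23 \left(- \frac{1}{28}\right) = 4 - \frac{23}{28} = \frac{89}{28}$)
$D = 666$ ($D = -228 + 894 = 666$)
$\left(1723 + 1159\right) \left(D - 832\right) + x{\left(56,49 \right)} = \left(1723 + 1159\right) \left(666 - 832\right) + \frac{89}{28} = 2882 \left(-166\right) + \frac{89}{28} = -478412 + \frac{89}{28} = - \frac{13395447}{28}$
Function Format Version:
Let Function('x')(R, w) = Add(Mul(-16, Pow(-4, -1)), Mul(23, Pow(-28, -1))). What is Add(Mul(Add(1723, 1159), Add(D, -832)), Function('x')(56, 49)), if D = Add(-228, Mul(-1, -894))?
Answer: Rational(-13395447, 28) ≈ -4.7841e+5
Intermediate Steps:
Function('x')(R, w) = Rational(89, 28) (Function('x')(R, w) = Add(Mul(-16, Rational(-1, 4)), Mul(23, Rational(-1, 28))) = Add(4, Rational(-23, 28)) = Rational(89, 28))
D = 666 (D = Add(-228, 894) = 666)
Add(Mul(Add(1723, 1159), Add(D, -832)), Function('x')(56, 49)) = Add(Mul(Add(1723, 1159), Add(666, -832)), Rational(89, 28)) = Add(Mul(2882, -166), Rational(89, 28)) = Add(-478412, Rational(89, 28)) = Rational(-13395447, 28)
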